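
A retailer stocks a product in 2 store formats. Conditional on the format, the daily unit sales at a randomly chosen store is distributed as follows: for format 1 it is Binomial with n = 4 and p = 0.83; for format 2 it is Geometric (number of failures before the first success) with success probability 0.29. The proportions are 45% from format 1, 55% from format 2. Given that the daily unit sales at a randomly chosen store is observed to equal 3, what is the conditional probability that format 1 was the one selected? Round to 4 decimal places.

Likelihoods P(X=3 | ·): 1: 0.388815; 2: 0.103794.
Posterior ∝ prior × likelihood. Numerator for 1: 0.45·0.388815 = 0.174967.
Normalizing constant: 0.45·0.388815 + 0.55·0.103794 = 0.232054.
P(1 | observation) = 0.174967 / 0.232054 = 0.753993.

0.7540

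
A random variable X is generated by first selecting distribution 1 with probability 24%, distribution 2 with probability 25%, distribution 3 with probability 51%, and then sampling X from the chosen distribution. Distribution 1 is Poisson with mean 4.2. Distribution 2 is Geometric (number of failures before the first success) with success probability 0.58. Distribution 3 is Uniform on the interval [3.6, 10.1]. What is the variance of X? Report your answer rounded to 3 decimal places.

Per component, 1: μ=4.2, E[X²]=21.84; 2: μ=0.724138, E[X²]=1.77289; 3: μ=6.85, E[X²]=50.4433.
E[X] = 0.24·4.2 + 0.25·0.724138 + 0.51·6.85 = 4.68253.
E[X²] = 0.24·21.84 + 0.25·1.77289 + 0.51·50.4433 = 31.4109.
Var(X) = E[X²] − (E[X])² = 31.4109 − 21.9261 = 9.48479.

9.485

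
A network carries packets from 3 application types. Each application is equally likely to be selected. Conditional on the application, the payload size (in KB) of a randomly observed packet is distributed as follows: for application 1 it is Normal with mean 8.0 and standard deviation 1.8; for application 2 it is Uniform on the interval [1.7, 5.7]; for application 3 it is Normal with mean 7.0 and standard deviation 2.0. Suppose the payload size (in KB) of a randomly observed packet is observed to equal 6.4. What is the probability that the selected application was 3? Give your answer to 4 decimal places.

0.5609

Likelihoods f(6.4 | ·): 1: 0.149302; 2: 0; 3: 0.190694.
Posterior ∝ prior × likelihood. Numerator for 3: 0.333333·0.190694 = 0.0635646.
Normalizing constant: 0.333333·0.149302 + 0.333333·0 + 0.333333·0.190694 = 0.113332.
P(3 | observation) = 0.0635646 / 0.113332 = 0.560872.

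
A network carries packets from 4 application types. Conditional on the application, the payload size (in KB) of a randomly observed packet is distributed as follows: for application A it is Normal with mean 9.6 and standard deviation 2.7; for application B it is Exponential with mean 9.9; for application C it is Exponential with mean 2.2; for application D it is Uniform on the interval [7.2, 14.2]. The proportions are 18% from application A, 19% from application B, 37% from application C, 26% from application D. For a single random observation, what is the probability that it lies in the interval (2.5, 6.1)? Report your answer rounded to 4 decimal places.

Conditional on each application, P(2.5 < X < 6.1): A: 0.0931628; B: 0.236823; C: 0.258493; D: 0.
By total probability, P(2.5 < X < 6.1) = 0.18·0.0931628 + 0.19·0.236823 + 0.37·0.258493 + 0.26·0 = 0.157408.

0.1574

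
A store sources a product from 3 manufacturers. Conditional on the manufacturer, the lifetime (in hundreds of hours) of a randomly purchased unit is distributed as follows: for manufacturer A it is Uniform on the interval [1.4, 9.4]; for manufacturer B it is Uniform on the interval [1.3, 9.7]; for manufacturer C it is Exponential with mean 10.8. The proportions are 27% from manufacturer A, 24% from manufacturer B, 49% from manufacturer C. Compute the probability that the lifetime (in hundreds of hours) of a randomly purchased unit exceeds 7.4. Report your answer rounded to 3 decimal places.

0.380

Conditional on each manufacturer, P(X > 7.4): A: 0.25; B: 0.27381; C: 0.503997.
By total probability, P(X > 7.4) = 0.27·0.25 + 0.24·0.27381 + 0.49·0.503997 = 0.380173.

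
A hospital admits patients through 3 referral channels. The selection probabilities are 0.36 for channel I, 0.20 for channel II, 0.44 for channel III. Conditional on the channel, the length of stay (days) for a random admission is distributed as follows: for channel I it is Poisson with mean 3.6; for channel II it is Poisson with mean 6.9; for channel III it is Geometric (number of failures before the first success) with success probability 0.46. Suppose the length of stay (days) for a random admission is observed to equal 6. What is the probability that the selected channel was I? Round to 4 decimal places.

Likelihoods P(X=6 | ·): I: 0.0826081; II: 0.151053; III: 0.0114057.
Posterior ∝ prior × likelihood. Numerator for I: 0.36·0.0826081 = 0.0297389.
Normalizing constant: 0.36·0.0826081 + 0.2·0.151053 + 0.44·0.0114057 = 0.064968.
P(I | observation) = 0.0297389 / 0.064968 = 0.457747.

0.4577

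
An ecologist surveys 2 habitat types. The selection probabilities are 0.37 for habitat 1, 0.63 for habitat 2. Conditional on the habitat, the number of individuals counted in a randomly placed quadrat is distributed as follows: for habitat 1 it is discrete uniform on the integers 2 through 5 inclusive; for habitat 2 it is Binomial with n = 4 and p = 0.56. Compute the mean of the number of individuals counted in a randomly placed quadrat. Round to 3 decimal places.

Component means — 1: 3.5; 2: 2.24.
E[X] = 0.37·3.5 + 0.63·2.24 = 2.7062.

2.706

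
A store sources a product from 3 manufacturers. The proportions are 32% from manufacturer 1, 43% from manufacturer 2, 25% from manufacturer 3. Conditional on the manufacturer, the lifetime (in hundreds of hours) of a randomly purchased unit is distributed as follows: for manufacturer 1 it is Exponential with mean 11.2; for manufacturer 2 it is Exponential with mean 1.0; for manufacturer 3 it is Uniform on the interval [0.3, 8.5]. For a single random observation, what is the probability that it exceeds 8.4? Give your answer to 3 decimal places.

Conditional on each manufacturer, P(X > 8.4): 1: 0.472367; 2: 0.000224867; 3: 0.0121951.
By total probability, P(X > 8.4) = 0.32·0.472367 + 0.43·0.000224867 + 0.25·0.0121951 = 0.154303.

0.154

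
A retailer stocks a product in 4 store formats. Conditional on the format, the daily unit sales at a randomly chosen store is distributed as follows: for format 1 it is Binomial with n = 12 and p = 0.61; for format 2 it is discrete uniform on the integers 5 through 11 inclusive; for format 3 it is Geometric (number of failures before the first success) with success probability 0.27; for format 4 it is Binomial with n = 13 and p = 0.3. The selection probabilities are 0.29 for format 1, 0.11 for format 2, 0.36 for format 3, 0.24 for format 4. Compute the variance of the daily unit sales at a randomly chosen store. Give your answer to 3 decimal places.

Per component, 1: μ=7.32, E[X²]=56.4372; 2: μ=8, E[X²]=68; 3: μ=2.7037, E[X²]=17.3237; 4: μ=3.9, E[X²]=17.94.
E[X] = 0.29·7.32 + 0.11·8 + 0.36·2.7037 + 0.24·3.9 = 4.91213.
E[X²] = 0.29·56.4372 + 0.11·68 + 0.36·17.3237 + 0.24·17.94 = 34.3889.
Var(X) = E[X²] − (E[X])² = 34.3889 − 24.1291 = 10.2599.

10.260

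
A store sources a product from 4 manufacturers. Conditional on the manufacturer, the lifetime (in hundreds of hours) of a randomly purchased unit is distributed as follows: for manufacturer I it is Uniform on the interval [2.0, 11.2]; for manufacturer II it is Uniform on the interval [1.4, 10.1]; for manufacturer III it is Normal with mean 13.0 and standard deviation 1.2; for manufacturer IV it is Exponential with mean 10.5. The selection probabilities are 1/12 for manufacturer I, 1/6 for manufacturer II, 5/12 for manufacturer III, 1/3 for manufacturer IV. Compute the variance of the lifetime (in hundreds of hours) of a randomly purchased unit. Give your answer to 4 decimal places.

46.6155

Per component, I: μ=6.6, E[X²]=50.6133; II: μ=5.75, E[X²]=39.37; III: μ=13, E[X²]=170.44; IV: μ=10.5, E[X²]=220.5.
E[X] = 0.0833333·6.6 + 0.166667·5.75 + 0.416667·13 + 0.333333·10.5 = 10.425.
E[X²] = 0.0833333·50.6133 + 0.166667·39.37 + 0.416667·170.44 + 0.333333·220.5 = 155.296.
Var(X) = E[X²] − (E[X])² = 155.296 − 108.681 = 46.6155.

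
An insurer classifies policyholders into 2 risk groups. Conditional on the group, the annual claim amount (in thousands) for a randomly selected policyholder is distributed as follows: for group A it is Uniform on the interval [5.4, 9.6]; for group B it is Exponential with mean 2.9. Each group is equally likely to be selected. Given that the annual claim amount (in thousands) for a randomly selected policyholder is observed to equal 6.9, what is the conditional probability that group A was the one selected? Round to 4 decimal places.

Likelihoods f(6.9 | ·): A: 0.238095; B: 0.031936.
Posterior ∝ prior × likelihood. Numerator for A: 0.5·0.238095 = 0.119048.
Normalizing constant: 0.5·0.238095 + 0.5·0.031936 = 0.135016.
P(A | observation) = 0.119048 / 0.135016 = 0.881732.

0.8817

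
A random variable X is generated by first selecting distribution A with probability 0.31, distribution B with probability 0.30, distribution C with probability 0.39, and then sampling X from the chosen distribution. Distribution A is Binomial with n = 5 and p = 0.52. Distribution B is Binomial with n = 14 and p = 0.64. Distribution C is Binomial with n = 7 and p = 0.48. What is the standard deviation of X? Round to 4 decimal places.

3.0882

Per component, A: μ=2.6, E[X²]=8.008; B: μ=8.96, E[X²]=83.5072; C: μ=3.36, E[X²]=13.0368.
E[X] = 0.31·2.6 + 0.3·8.96 + 0.39·3.36 = 4.8044.
E[X²] = 0.31·8.008 + 0.3·83.5072 + 0.39·13.0368 = 32.619.
Var(X) = E[X²] − (E[X])² = 32.619 − 23.0823 = 9.53673.
SD(X) = √9.53673 = 3.08816.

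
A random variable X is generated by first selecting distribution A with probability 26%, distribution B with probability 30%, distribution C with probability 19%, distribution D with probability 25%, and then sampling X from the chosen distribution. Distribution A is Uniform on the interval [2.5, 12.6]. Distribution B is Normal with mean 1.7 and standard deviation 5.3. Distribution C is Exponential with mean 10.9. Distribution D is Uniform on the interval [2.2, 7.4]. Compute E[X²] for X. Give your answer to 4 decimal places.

For each component E[X²] = Var + (mean)², giving A: 65.5033; B: 30.98; C: 237.62; D: 25.2933.
Overall E[X²] = 0.26·65.5033 + 0.3·30.98 + 0.19·237.62 + 0.25·25.2933 = 77.796.

77.7960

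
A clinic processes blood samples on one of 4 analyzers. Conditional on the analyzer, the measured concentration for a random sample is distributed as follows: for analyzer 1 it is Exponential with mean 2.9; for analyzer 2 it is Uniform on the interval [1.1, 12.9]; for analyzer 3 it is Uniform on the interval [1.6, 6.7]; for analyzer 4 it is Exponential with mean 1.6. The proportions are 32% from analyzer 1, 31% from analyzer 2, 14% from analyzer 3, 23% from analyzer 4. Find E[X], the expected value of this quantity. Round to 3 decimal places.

4.047

Component means — 1: 2.9; 2: 7; 3: 4.15; 4: 1.6.
E[X] = 0.32·2.9 + 0.31·7 + 0.14·4.15 + 0.23·1.6 = 4.047.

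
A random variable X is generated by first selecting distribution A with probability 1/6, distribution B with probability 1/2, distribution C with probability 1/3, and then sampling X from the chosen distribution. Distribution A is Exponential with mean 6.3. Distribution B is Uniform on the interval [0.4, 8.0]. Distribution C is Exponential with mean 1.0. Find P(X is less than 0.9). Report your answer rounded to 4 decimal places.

0.2529

Conditional on each component, P(X < 0.9): A: 0.133122; B: 0.0657895; C: 0.59343.
By total probability, P(X < 0.9) = 0.166667·0.133122 + 0.5·0.0657895 + 0.333333·0.59343 = 0.252892.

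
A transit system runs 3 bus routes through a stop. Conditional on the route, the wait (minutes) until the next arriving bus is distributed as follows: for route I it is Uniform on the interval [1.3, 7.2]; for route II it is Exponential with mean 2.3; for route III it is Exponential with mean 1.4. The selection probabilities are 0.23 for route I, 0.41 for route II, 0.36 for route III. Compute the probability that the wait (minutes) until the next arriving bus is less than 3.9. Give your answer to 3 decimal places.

Conditional on each route, P(X < 3.9): I: 0.440678; II: 0.81652; III: 0.938315.
By total probability, P(X < 3.9) = 0.23·0.440678 + 0.41·0.81652 + 0.36·0.938315 = 0.773923.

0.774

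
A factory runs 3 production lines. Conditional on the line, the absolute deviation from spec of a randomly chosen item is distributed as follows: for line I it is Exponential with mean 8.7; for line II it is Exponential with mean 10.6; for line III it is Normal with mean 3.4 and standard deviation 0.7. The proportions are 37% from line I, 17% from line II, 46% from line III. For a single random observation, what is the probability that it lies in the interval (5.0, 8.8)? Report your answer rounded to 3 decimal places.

0.111

Conditional on each line, P(5.0 < X < 8.8): I: 0.199191; II: 0.187975; III: 0.0111355.
By total probability, P(5.0 < X < 8.8) = 0.37·0.199191 + 0.17·0.187975 + 0.46·0.0111355 = 0.110779.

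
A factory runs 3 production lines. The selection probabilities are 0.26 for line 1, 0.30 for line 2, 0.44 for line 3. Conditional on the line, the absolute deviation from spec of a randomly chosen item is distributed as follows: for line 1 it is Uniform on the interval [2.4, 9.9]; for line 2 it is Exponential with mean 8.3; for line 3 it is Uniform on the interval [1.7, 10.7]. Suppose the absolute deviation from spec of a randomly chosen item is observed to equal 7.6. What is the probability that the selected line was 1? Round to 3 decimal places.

0.354

Likelihoods f(7.6 | ·): 1: 0.133333; 2: 0.048223; 3: 0.111111.
Posterior ∝ prior × likelihood. Numerator for 1: 0.26·0.133333 = 0.0346667.
Normalizing constant: 0.26·0.133333 + 0.3·0.048223 + 0.44·0.111111 = 0.0980225.
P(1 | observation) = 0.0346667 / 0.0980225 = 0.35366.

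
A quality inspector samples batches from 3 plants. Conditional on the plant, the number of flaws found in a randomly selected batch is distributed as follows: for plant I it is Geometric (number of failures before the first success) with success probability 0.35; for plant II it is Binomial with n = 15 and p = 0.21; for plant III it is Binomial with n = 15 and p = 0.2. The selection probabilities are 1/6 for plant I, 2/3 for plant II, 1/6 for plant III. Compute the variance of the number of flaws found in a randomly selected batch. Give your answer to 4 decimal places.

3.1679

Per component, I: μ=1.85714, E[X²]=8.7551; II: μ=3.15, E[X²]=12.411; III: μ=3, E[X²]=11.4.
E[X] = 0.166667·1.85714 + 0.666667·3.15 + 0.166667·3 = 2.90952.
E[X²] = 0.166667·8.7551 + 0.666667·12.411 + 0.166667·11.4 = 11.6332.
Var(X) = E[X²] − (E[X])² = 11.6332 − 8.46533 = 3.16785.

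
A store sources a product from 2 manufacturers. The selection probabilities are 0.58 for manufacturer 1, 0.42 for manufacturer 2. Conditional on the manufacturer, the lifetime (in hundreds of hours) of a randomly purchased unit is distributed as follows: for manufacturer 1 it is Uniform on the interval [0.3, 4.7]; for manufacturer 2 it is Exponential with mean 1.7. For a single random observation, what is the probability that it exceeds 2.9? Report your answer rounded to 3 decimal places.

0.314

Conditional on each manufacturer, P(X > 2.9): 1: 0.409091; 2: 0.181612.
By total probability, P(X > 2.9) = 0.58·0.409091 + 0.42·0.181612 = 0.31355.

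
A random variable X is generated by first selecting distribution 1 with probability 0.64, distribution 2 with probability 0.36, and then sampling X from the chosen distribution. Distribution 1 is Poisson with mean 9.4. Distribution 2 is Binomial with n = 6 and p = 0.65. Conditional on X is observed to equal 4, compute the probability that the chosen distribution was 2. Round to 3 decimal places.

Likelihoods P(X=4 | ·): 1: 0.0269111; 2: 0.328005.
Posterior ∝ prior × likelihood. Numerator for 2: 0.36·0.328005 = 0.118082.
Normalizing constant: 0.64·0.0269111 + 0.36·0.328005 = 0.135305.
P(2 | observation) = 0.118082 / 0.135305 = 0.872709.

0.873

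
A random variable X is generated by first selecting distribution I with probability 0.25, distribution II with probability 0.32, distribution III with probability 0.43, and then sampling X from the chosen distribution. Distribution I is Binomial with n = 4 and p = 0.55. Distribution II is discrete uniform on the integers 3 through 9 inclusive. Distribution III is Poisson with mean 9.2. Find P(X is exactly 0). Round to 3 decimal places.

Conditional on each component, P(X = 0): I: 0.0410062; II: 0; III: 0.000101039.
By total probability, P(X = 0) = 0.25·0.0410062 + 0.32·0 + 0.43·0.000101039 = 0.010295.

0.010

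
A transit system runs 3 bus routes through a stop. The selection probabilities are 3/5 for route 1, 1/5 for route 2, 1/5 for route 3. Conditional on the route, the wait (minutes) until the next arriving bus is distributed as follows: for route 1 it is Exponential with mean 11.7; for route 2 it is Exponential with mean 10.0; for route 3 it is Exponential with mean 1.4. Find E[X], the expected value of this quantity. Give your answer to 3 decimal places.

9.300

Component means — 1: 11.7; 2: 10; 3: 1.4.
E[X] = 0.6·11.7 + 0.2·10 + 0.2·1.4 = 9.3.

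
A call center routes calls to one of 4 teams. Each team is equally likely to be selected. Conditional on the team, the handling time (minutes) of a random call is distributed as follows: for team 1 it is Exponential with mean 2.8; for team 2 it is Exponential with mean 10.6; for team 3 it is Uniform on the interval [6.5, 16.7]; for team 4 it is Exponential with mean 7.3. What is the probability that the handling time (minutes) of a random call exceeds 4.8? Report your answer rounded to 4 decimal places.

Conditional on each team, P(X > 4.8): 1: 0.180092; 2: 0.635826; 3: 1; 4: 0.518127.
By total probability, P(X > 4.8) = 0.25·0.180092 + 0.25·0.635826 + 0.25·1 + 0.25·0.518127 = 0.583511.

0.5835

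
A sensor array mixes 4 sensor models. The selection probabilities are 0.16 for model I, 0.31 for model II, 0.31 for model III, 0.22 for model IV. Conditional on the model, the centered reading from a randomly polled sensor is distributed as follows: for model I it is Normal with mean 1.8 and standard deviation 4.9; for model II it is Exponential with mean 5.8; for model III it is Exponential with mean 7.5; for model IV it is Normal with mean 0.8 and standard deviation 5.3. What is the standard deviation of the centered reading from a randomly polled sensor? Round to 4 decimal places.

Per component, I: μ=1.8, E[X²]=27.25; II: μ=5.8, E[X²]=67.28; III: μ=7.5, E[X²]=112.5; IV: μ=0.8, E[X²]=28.73.
E[X] = 0.16·1.8 + 0.31·5.8 + 0.31·7.5 + 0.22·0.8 = 4.587.
E[X²] = 0.16·27.25 + 0.31·67.28 + 0.31·112.5 + 0.22·28.73 = 66.4124.
Var(X) = E[X²] − (E[X])² = 66.4124 − 21.0406 = 45.3718.
SD(X) = √45.3718 = 6.73586.

6.7359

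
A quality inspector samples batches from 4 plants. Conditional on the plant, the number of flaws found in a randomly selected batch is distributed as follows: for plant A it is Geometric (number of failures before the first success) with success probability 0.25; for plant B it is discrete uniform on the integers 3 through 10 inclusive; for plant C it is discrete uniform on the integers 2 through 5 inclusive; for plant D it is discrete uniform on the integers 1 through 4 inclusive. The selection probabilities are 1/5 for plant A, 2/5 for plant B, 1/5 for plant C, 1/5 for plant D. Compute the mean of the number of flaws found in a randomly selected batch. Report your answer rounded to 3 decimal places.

Component means — A: 3; B: 6.5; C: 3.5; D: 2.5.
E[X] = 0.2·3 + 0.4·6.5 + 0.2·3.5 + 0.2·2.5 = 4.4.

4.400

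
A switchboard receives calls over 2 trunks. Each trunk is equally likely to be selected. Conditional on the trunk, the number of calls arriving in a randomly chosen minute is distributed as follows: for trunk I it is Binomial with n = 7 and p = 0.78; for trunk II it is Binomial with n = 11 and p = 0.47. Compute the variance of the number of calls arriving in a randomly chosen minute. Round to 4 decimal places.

Per component, I: μ=5.46, E[X²]=31.0128; II: μ=5.17, E[X²]=29.469.
E[X] = 0.5·5.46 + 0.5·5.17 = 5.315.
E[X²] = 0.5·31.0128 + 0.5·29.469 = 30.2409.
Var(X) = E[X²] − (E[X])² = 30.2409 − 28.2492 = 1.99168.

1.9917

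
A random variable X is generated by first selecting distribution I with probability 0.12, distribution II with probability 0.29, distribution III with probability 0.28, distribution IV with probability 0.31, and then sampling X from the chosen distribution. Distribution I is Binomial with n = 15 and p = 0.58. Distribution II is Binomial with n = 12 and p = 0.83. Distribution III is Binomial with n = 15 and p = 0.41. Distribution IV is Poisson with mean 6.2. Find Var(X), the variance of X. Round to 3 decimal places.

6.824

Per component, I: μ=8.7, E[X²]=79.344; II: μ=9.96, E[X²]=100.895; III: μ=6.15, E[X²]=41.451; IV: μ=6.2, E[X²]=44.64.
E[X] = 0.12·8.7 + 0.29·9.96 + 0.28·6.15 + 0.31·6.2 = 7.5764.
E[X²] = 0.12·79.344 + 0.29·100.895 + 0.28·41.451 + 0.31·44.64 = 64.2255.
Var(X) = E[X²] − (E[X])² = 64.2255 − 57.4018 = 6.82362.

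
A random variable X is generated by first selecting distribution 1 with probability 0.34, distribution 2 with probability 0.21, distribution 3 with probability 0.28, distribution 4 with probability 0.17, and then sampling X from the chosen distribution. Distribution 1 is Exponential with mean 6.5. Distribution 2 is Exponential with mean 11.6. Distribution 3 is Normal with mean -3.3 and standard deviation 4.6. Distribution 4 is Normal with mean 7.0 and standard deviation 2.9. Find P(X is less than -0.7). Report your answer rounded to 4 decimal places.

0.2006

Conditional on each component, P(X < -0.7): 1: 0; 2: 0; 3: 0.714037; 4: 0.00396339.
By total probability, P(X < -0.7) = 0.34·0 + 0.21·0 + 0.28·0.714037 + 0.17·0.00396339 = 0.200604.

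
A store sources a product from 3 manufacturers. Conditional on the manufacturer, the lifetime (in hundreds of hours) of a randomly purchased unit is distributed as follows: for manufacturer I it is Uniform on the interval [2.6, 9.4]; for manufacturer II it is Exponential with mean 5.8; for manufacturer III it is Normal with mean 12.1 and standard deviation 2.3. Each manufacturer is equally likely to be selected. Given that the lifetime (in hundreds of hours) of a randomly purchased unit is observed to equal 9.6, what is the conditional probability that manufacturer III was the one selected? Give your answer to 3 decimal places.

0.745

Likelihoods f(9.6 | ·): I: 0; II: 0.0329412; III: 0.096079.
Posterior ∝ prior × likelihood. Numerator for III: 0.333333·0.096079 = 0.0320263.
Normalizing constant: 0.333333·0 + 0.333333·0.0329412 + 0.333333·0.096079 = 0.0430067.
P(III | observation) = 0.0320263 / 0.0430067 = 0.744682.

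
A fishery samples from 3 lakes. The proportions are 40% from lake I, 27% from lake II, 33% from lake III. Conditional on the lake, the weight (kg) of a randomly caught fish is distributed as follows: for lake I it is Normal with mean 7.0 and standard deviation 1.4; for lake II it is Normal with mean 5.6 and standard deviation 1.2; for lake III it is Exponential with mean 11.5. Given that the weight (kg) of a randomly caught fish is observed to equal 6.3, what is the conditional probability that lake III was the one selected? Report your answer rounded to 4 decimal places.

0.0860

Likelihoods f(6.3 | ·): I: 0.251475; II: 0.280439; III: 0.0502787.
Posterior ∝ prior × likelihood. Numerator for III: 0.33·0.0502787 = 0.016592.
Normalizing constant: 0.4·0.251475 + 0.27·0.280439 + 0.33·0.0502787 = 0.192901.
P(III | observation) = 0.016592 / 0.192901 = 0.0860131.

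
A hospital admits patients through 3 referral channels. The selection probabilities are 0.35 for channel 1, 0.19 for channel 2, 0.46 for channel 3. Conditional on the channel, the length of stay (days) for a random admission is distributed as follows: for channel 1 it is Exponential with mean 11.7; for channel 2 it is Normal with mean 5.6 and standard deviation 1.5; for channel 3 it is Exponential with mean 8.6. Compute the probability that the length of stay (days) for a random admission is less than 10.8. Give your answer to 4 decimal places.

Conditional on each channel, P(X < 10.8): 1: 0.602705; 2: 0.999737; 3: 0.715156.
By total probability, P(X < 10.8) = 0.35·0.602705 + 0.19·0.999737 + 0.46·0.715156 = 0.729869.

0.7299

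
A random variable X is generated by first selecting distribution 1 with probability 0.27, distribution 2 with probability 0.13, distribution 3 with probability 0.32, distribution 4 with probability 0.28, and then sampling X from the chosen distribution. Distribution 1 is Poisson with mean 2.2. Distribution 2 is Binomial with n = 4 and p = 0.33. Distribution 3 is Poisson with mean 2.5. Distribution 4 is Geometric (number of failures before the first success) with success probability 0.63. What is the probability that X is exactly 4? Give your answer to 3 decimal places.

Conditional on each component, P(X = 4): 1: 0.108151; 2: 0.0118592; 3: 0.133602; 4: 0.0118072.
By total probability, P(X = 4) = 0.27·0.108151 + 0.13·0.0118592 + 0.32·0.133602 + 0.28·0.0118072 = 0.0768012.

0.077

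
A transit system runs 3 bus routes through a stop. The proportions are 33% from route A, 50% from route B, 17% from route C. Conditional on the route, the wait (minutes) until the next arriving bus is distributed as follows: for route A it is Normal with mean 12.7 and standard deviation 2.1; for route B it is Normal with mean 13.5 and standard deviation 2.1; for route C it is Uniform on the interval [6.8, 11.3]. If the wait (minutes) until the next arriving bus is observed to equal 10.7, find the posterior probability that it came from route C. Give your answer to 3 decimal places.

0.324

Likelihoods f(10.7 | ·): A: 0.120707; B: 0.0781; C: 0.222222.
Posterior ∝ prior × likelihood. Numerator for C: 0.17·0.222222 = 0.0377778.
Normalizing constant: 0.33·0.120707 + 0.5·0.0781 + 0.17·0.222222 = 0.116661.
P(C | observation) = 0.0377778 / 0.116661 = 0.323825.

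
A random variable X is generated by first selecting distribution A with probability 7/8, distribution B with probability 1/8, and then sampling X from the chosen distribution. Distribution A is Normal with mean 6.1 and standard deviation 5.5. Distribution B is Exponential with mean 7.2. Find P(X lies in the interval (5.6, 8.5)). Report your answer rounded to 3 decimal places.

0.198

Conditional on each component, P(5.6 < X < 8.5): A: 0.204931; B: 0.152318.
By total probability, P(5.6 < X < 8.5) = 0.875·0.204931 + 0.125·0.152318 = 0.198354.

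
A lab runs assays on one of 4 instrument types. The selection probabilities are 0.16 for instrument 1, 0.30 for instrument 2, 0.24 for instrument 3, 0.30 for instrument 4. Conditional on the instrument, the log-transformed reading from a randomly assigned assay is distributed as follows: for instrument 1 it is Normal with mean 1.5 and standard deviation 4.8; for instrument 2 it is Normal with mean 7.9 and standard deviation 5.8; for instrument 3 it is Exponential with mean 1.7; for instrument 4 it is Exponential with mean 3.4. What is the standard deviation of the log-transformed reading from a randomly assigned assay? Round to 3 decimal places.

4.988

Per component, 1: μ=1.5, E[X²]=25.29; 2: μ=7.9, E[X²]=96.05; 3: μ=1.7, E[X²]=5.78; 4: μ=3.4, E[X²]=23.12.
E[X] = 0.16·1.5 + 0.3·7.9 + 0.24·1.7 + 0.3·3.4 = 4.038.
E[X²] = 0.16·25.29 + 0.3·96.05 + 0.24·5.78 + 0.3·23.12 = 41.1846.
Var(X) = E[X²] − (E[X])² = 41.1846 − 16.3054 = 24.8792.
SD(X) = √24.8792 = 4.9879.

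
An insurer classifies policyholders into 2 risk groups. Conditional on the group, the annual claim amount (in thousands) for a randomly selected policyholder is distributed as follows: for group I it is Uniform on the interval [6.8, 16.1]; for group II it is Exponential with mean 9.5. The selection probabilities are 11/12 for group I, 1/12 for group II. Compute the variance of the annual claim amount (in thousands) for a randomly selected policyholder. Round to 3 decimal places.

14.418

Per component, I: μ=11.45, E[X²]=138.31; II: μ=9.5, E[X²]=180.5.
E[X] = 0.916667·11.45 + 0.0833333·9.5 = 11.2875.
E[X²] = 0.916667·138.31 + 0.0833333·180.5 = 141.826.
Var(X) = E[X²] − (E[X])² = 141.826 − 127.408 = 14.4182.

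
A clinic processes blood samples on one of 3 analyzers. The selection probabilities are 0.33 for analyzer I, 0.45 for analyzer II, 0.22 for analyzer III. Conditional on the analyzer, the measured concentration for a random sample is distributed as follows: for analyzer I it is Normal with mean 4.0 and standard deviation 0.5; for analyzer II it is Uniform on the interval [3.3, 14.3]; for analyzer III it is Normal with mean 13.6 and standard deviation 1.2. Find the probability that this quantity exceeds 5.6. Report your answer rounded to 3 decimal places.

0.576

Conditional on each analyzer, P(X > 5.6): I: 0.000687138; II: 0.790909; III: 1.
By total probability, P(X > 5.6) = 0.33·0.000687138 + 0.45·0.790909 + 0.22·1 = 0.576136.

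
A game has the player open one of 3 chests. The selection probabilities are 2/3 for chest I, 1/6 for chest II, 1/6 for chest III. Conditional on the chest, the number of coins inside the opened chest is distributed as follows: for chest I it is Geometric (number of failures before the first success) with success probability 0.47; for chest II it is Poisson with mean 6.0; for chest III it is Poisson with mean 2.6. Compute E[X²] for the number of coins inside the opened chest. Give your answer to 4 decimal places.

For each component E[X²] = Var + (mean)², giving I: 3.67089; II: 42; III: 9.36.
Overall E[X²] = 0.666667·3.67089 + 0.166667·42 + 0.166667·9.36 = 11.0073.

11.0073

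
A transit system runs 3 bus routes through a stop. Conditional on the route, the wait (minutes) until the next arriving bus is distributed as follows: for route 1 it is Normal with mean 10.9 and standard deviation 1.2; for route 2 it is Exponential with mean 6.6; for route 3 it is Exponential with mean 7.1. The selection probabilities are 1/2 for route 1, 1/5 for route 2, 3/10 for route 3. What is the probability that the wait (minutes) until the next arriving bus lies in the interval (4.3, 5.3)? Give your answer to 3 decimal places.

Conditional on each route, P(4.3 < X < 5.3): 1: 1.51164e-06; 2: 0.073286; 3: 0.0716957.
By total probability, P(4.3 < X < 5.3) = 0.5·1.51164e-06 + 0.2·0.073286 + 0.3·0.0716957 = 0.0361667.

0.036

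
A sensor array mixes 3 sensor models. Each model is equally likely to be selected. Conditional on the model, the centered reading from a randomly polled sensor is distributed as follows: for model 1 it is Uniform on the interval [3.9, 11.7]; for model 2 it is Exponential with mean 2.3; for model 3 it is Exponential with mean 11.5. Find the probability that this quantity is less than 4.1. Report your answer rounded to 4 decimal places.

Conditional on each model, P(X < 4.1): 1: 0.025641; 2: 0.831801; 3: 0.299893.
By total probability, P(X < 4.1) = 0.333333·0.025641 + 0.333333·0.831801 + 0.333333·0.299893 = 0.385778.

0.3858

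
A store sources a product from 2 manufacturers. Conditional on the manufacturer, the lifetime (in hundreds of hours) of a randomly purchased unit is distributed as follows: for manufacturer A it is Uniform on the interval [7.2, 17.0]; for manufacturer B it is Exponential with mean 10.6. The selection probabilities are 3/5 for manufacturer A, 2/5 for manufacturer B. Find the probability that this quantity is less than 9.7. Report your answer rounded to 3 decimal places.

Conditional on each manufacturer, P(X < 9.7): A: 0.255102; B: 0.599521.
By total probability, P(X < 9.7) = 0.6·0.255102 + 0.4·0.599521 = 0.39287.

0.393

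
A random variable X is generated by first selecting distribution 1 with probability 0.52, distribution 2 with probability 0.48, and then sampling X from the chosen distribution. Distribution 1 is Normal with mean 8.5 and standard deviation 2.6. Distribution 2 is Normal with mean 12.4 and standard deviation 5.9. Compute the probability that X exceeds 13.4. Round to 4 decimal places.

0.2232

Conditional on each component, P(X > 13.4): 1: 0.0297409; 2: 0.432705.
By total probability, P(X > 13.4) = 0.52·0.0297409 + 0.48·0.432705 = 0.223164.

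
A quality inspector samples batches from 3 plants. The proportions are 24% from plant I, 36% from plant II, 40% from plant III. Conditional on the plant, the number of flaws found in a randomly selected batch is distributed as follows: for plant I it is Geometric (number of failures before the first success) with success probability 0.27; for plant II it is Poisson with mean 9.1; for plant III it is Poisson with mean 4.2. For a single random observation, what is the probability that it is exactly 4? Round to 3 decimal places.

0.108

Conditional on each plant, P(X = 4): I: 0.0766753; II: 0.0319062; III: 0.194424.
By total probability, P(X = 4) = 0.24·0.0766753 + 0.36·0.0319062 + 0.4·0.194424 = 0.107658.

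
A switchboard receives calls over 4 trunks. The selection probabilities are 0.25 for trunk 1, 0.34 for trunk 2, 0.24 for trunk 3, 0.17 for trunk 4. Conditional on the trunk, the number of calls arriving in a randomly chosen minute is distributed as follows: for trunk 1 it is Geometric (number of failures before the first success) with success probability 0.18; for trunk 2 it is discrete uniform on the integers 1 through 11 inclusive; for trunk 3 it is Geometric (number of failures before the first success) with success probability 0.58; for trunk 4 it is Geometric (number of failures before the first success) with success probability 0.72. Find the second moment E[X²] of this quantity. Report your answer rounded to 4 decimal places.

For each component E[X²] = Var + (mean)², giving 1: 46.0617; 2: 46; 3: 1.77289; 4: 0.691358.
Overall E[X²] = 0.25·46.0617 + 0.34·46 + 0.24·1.77289 + 0.17·0.691358 = 27.6985.

27.6985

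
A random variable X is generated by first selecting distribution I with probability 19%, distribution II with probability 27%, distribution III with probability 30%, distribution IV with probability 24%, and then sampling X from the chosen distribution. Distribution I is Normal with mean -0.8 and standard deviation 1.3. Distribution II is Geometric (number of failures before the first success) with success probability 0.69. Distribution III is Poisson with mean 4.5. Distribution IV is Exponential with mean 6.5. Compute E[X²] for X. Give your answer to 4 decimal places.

For each component E[X²] = Var + (mean)², giving I: 2.33; II: 0.852972; III: 24.75; IV: 84.5.
Overall E[X²] = 0.19·2.33 + 0.27·0.852972 + 0.3·24.75 + 0.24·84.5 = 28.378.

28.3780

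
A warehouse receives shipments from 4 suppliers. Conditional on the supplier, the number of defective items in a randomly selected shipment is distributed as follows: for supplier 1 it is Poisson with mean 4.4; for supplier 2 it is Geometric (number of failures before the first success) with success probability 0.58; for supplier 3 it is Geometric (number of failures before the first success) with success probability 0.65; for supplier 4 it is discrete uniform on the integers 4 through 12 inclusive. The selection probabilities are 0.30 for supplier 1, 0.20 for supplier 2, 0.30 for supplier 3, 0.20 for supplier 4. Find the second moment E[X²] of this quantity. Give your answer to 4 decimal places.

For each component E[X²] = Var + (mean)², giving 1: 23.76; 2: 1.77289; 3: 1.11834; 4: 70.6667.
Overall E[X²] = 0.3·23.76 + 0.2·1.77289 + 0.3·1.11834 + 0.2·70.6667 = 21.9514.

21.9514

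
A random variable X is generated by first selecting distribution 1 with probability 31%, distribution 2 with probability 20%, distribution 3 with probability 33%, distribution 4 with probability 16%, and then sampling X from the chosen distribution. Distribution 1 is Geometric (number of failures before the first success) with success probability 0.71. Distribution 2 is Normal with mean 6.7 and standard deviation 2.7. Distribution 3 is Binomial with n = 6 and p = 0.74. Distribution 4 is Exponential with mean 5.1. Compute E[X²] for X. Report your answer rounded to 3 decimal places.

25.876

For each component E[X²] = Var + (mean)², giving 1: 0.742115; 2: 52.18; 3: 20.868; 4: 52.02.
Overall E[X²] = 0.31·0.742115 + 0.2·52.18 + 0.33·20.868 + 0.16·52.02 = 25.8757.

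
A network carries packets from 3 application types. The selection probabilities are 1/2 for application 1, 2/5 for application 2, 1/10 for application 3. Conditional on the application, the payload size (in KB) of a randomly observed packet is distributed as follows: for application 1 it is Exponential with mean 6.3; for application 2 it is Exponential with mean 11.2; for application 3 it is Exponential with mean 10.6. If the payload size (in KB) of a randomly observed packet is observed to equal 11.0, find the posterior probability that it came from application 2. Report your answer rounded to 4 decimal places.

Likelihoods f(11.0 | ·): 1: 0.0276928; 2: 0.0334382; 3: 0.0334204.
Posterior ∝ prior × likelihood. Numerator for 2: 0.4·0.0334382 = 0.0133753.
Normalizing constant: 0.5·0.0276928 + 0.4·0.0334382 + 0.1·0.0334204 = 0.0305637.
P(2 | observation) = 0.0133753 / 0.0305637 = 0.437619.

0.4376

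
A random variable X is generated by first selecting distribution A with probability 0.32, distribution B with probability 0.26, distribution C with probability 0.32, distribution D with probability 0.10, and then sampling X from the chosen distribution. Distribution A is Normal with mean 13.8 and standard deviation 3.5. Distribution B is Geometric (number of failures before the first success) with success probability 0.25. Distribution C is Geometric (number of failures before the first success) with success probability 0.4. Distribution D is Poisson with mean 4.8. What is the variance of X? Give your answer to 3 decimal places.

Per component, A: μ=13.8, E[X²]=202.69; B: μ=3, E[X²]=21; C: μ=1.5, E[X²]=6; D: μ=4.8, E[X²]=27.84.
E[X] = 0.32·13.8 + 0.26·3 + 0.32·1.5 + 0.1·4.8 = 6.156.
E[X²] = 0.32·202.69 + 0.26·21 + 0.32·6 + 0.1·27.84 = 75.0248.
Var(X) = E[X²] − (E[X])² = 75.0248 − 37.8963 = 37.1285.

37.128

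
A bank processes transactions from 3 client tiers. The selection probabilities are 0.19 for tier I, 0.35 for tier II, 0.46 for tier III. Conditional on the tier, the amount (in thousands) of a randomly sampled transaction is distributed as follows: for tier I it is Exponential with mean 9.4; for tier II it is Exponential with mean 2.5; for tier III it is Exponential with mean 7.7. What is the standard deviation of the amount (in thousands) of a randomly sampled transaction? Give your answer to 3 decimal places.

7.350

Per component, I: μ=9.4, E[X²]=176.72; II: μ=2.5, E[X²]=12.5; III: μ=7.7, E[X²]=118.58.
E[X] = 0.19·9.4 + 0.35·2.5 + 0.46·7.7 = 6.203.
E[X²] = 0.19·176.72 + 0.35·12.5 + 0.46·118.58 = 92.4986.
Var(X) = E[X²] − (E[X])² = 92.4986 − 38.4772 = 54.0214.
SD(X) = √54.0214 = 7.34992.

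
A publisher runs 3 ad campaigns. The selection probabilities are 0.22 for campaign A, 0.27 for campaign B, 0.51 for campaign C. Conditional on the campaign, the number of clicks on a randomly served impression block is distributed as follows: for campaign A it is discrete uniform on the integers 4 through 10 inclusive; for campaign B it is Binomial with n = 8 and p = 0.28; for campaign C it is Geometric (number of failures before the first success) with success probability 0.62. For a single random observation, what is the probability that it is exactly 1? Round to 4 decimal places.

Conditional on each campaign, P(X = 1): A: 0; B: 0.224686; C: 0.2356.
By total probability, P(X = 1) = 0.22·0 + 0.27·0.224686 + 0.51·0.2356 = 0.180821.

0.1808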